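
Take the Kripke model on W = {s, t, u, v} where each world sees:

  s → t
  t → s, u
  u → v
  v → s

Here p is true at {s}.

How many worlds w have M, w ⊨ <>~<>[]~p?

s: successors {t}; ~<>[]~p there: t:F. ✗
t: successors {s, u}; ~<>[]~p there: s:T, u:T. ✓
u: successors {v}; ~<>[]~p there: v:F. ✗
v: successors {s}; ~<>[]~p there: s:T. ✓
Satisfying worlds: {t, v}.

2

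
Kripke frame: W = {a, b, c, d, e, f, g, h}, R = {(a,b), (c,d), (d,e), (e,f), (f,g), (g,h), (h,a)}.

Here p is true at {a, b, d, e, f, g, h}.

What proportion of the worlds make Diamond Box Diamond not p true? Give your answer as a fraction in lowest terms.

a: successors {b}; Box Diamond not p there: b:T. ✓
b: no successors, so Diamond Box Diamond not p fails. ✗
c: successors {d}; Box Diamond not p there: d:F. ✗
d: successors {e}; Box Diamond not p there: e:F. ✗
e: successors {f}; Box Diamond not p there: f:F. ✗
f: successors {g}; Box Diamond not p there: g:F. ✗
g: successors {h}; Box Diamond not p there: h:F. ✗
h: successors {a}; Box Diamond not p there: a:F. ✗
That's 1 of 8 worlds, so 1/8.

1/8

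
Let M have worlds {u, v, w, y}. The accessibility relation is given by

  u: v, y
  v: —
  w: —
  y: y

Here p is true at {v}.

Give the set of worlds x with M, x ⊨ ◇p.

u: successors {v, y}; p there: v:T, y:F. ✓
v: no successors, so ◇p fails. ✗
w: no successors, so ◇p fails. ✗
y: successors {y}; p there: y:F. ✗

{u}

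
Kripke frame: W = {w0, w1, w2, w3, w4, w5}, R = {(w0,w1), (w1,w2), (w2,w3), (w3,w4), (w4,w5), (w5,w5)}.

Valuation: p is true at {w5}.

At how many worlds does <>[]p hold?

3

w0: successors {w1}; []p there: w1:F. ✗
w1: successors {w2}; []p there: w2:F. ✗
w2: successors {w3}; []p there: w3:F. ✗
w3: successors {w4}; []p there: w4:T. ✓
w4: successors {w5}; []p there: w5:T. ✓
w5: successors {w5}; []p there: w5:T. ✓
Satisfying worlds: {w3, w4, w5}.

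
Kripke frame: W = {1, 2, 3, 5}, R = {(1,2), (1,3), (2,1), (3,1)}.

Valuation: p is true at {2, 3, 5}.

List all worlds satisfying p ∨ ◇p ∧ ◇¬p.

1: p is F, ◇p ∧ ◇¬p is F. ✗
2: p is T, ◇p ∧ ◇¬p is F. ✓
3: p is T, ◇p ∧ ◇¬p is F. ✓
5: p is T, ◇p ∧ ◇¬p is F. ✓

{2, 3, 5}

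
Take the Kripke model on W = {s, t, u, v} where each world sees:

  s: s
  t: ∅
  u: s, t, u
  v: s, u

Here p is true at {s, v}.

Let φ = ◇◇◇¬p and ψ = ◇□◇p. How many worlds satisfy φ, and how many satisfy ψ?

For ◇◇◇¬p:
s: successors {s}; ◇◇¬p there: s:F. ✗
t: no successors, so ◇◇◇¬p fails. ✗
u: successors {s, t, u}; ◇◇¬p there: s:F, t:F, u:T. ✓
v: successors {s, u}; ◇◇¬p there: s:F, u:T. ✓
— 2 worlds.
For ◇□◇p:
s: successors {s}; □◇p there: s:T. ✓
t: no successors, so ◇□◇p fails. ✗
u: successors {s, t, u}; □◇p there: s:T, t:T, u:F. ✓
v: successors {s, u}; □◇p there: s:T, u:F. ✓
— 3 worlds.

2 and 3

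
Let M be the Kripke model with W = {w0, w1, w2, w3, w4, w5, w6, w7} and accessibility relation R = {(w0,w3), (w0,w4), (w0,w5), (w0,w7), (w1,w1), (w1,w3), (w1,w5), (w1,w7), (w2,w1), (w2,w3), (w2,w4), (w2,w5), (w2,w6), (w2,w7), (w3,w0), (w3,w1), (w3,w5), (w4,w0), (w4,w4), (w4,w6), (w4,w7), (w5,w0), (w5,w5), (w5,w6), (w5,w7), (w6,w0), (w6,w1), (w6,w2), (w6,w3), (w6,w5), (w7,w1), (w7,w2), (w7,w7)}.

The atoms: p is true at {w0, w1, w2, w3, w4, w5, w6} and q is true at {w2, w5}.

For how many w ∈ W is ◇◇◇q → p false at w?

w0: ◇◇◇q is T, p is T. ✓
w1: ◇◇◇q is T, p is T. ✓
w2: ◇◇◇q is T, p is T. ✓
w3: ◇◇◇q is T, p is T. ✓
w4: ◇◇◇q is T, p is T. ✓
w5: ◇◇◇q is T, p is T. ✓
w6: ◇◇◇q is T, p is T. ✓
w7: ◇◇◇q is T, p is F. ✗
Satisfying worlds: {w0, w1, w2, w3, w4, w5, w6}.
So ◇◇◇q → p fails at the other 1 world.

1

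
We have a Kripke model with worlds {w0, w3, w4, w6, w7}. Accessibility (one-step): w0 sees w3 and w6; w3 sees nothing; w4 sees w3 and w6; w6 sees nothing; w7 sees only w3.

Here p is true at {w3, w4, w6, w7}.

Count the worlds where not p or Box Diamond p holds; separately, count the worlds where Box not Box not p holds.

For not p or Box Diamond p:
w0: not p is T, Box Diamond p is F. ✓
w3: not p is F, Box Diamond p is T. ✓
w4: not p is F, Box Diamond p is F. ✗
w6: not p is F, Box Diamond p is T. ✓
w7: not p is F, Box Diamond p is F. ✗
— 3 worlds.
For Box not Box not p:
w0: successors {w3, w6}; not Box not p there: w3:F, w6:F. ✗
w3: no successors, so Box not Box not p holds vacuously. ✓
w4: successors {w3, w6}; not Box not p there: w3:F, w6:F. ✗
w6: no successors, so Box not Box not p holds vacuously. ✓
w7: successors {w3}; not Box not p there: w3:F. ✗
— 2 worlds.

3 and 2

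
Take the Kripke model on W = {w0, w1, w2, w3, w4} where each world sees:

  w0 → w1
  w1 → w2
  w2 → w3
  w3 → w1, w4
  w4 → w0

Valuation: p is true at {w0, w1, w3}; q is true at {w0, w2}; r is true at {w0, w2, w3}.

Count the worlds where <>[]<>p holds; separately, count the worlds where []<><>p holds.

For <>[]<>p:
w0: successors {w1}; []<>p there: w1:T. ✓
w1: successors {w2}; []<>p there: w2:T. ✓
w2: successors {w3}; []<>p there: w3:F. ✗
w3: successors {w1, w4}; []<>p there: w1:T, w4:T. ✓
w4: successors {w0}; []<>p there: w0:F. ✗
— 3 worlds.
For []<><>p:
w0: successors {w1}; <><>p there: w1:T. ✓
w1: successors {w2}; <><>p there: w2:T. ✓
w2: successors {w3}; <><>p there: w3:T. ✓
w3: successors {w1, w4}; <><>p there: w1:T, w4:T. ✓
w4: successors {w0}; <><>p there: w0:F. ✗
— 4 worlds.

3 and 4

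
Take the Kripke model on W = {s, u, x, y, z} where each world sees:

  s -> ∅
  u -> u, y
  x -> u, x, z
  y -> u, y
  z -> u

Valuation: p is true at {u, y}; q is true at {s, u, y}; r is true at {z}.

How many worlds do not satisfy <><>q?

s: no successors, so <><>q fails. ✗
u: successors {u, y}; <>q there: u:T, y:T. ✓
x: successors {u, x, z}; <>q there: u:T, x:T, z:T. ✓
y: successors {u, y}; <>q there: u:T, y:T. ✓
z: successors {u}; <>q there: u:T. ✓
Satisfying worlds: {u, x, y, z}.
So <><>q fails at the other 1 world.

1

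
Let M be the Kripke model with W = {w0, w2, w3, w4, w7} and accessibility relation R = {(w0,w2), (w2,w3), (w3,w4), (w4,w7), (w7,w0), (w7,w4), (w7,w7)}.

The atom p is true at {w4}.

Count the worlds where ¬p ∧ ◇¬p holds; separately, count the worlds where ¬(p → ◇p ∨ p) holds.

For ¬p ∧ ◇¬p:
w0: ¬p is T, ◇¬p is T. ✓
w2: ¬p is T, ◇¬p is T. ✓
w3: ¬p is T, ◇¬p is F. ✗
w4: ¬p is F, ◇¬p is T. ✗
w7: ¬p is T, ◇¬p is T. ✓
— 3 worlds.
For ¬(p → ◇p ∨ p):
w0: p → ◇p ∨ p is T. ✗
w2: p → ◇p ∨ p is T. ✗
w3: p → ◇p ∨ p is T. ✗
w4: p → ◇p ∨ p is T. ✗
w7: p → ◇p ∨ p is T. ✗
— 0 worlds.

3 and 0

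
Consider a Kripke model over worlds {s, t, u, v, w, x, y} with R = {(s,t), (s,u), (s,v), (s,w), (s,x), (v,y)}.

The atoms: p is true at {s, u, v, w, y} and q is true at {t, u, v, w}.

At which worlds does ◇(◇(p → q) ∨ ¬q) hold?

{s, v}

s: successors {t, u, v, w, x}; ◇(p → q) ∨ ¬q there: t:F, u:F, v:F, w:F, x:T. ✓
t: no successors, so ◇(◇(p → q) ∨ ¬q) fails. ✗
u: no successors, so ◇(◇(p → q) ∨ ¬q) fails. ✗
v: successors {y}; ◇(p → q) ∨ ¬q there: y:T. ✓
w: no successors, so ◇(◇(p → q) ∨ ¬q) fails. ✗
x: no successors, so ◇(◇(p → q) ∨ ¬q) fails. ✗
y: no successors, so ◇(◇(p → q) ∨ ¬q) fails. ✗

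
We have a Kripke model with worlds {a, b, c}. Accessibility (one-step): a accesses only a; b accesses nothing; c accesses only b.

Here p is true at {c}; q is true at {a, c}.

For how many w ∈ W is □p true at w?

a: successors {a}; p there: a:F. ✗
b: no successors, so □p holds vacuously. ✓
c: successors {b}; p there: b:F. ✗
Satisfying worlds: {b}.

1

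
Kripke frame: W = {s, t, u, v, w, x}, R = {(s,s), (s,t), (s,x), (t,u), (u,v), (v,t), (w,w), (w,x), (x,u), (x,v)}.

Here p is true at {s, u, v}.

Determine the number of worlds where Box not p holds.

2

s: successors {s, t, x}; not p there: s:F, t:T, x:T. ✗
t: successors {u}; not p there: u:F. ✗
u: successors {v}; not p there: v:F. ✗
v: successors {t}; not p there: t:T. ✓
w: successors {w, x}; not p there: w:T, x:T. ✓
x: successors {u, v}; not p there: u:F, v:F. ✗
Satisfying worlds: {v, w}.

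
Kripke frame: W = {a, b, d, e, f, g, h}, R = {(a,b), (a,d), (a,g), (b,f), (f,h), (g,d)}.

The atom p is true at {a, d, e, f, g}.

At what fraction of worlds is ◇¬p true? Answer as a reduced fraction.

2/7

a: successors {b, d, g}; ¬p there: b:T, d:F, g:F. ✓
b: successors {f}; ¬p there: f:F. ✗
d: no successors, so ◇¬p fails. ✗
e: no successors, so ◇¬p fails. ✗
f: successors {h}; ¬p there: h:T. ✓
g: successors {d}; ¬p there: d:F. ✗
h: no successors, so ◇¬p fails. ✗
That's 2 of 7 worlds, so 2/7.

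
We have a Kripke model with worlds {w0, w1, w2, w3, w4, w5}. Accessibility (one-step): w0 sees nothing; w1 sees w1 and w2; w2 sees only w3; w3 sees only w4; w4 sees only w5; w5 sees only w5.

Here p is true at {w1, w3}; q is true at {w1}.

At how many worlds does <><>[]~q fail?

w0: no successors, so <><>[]~q fails. ✗
w1: successors {w1, w2}; <>[]~q there: w1:T, w2:T. ✓
w2: successors {w3}; <>[]~q there: w3:T. ✓
w3: successors {w4}; <>[]~q there: w4:T. ✓
w4: successors {w5}; <>[]~q there: w5:T. ✓
w5: successors {w5}; <>[]~q there: w5:T. ✓
Satisfying worlds: {w1, w2, w3, w4, w5}.
So <><>[]~q fails at the other 1 world.

1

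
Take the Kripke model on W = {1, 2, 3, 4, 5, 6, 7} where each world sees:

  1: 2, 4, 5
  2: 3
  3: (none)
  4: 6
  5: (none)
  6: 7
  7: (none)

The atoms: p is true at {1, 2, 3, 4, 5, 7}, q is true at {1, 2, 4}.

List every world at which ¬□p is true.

{4}

1: □p is T. ✗
2: □p is T. ✗
3: □p is T. ✗
4: □p is F. ✓
5: □p is T. ✗
6: □p is T. ✗
7: □p is T. ✗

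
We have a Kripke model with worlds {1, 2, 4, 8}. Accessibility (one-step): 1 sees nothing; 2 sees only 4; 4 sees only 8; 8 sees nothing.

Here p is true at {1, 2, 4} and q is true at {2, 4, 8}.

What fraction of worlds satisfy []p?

3/4

1: no successors, so []p holds vacuously. ✓
2: successors {4}; p there: 4:T. ✓
4: successors {8}; p there: 8:F. ✗
8: no successors, so []p holds vacuously. ✓
That's 3 of 4 worlds, so 3/4.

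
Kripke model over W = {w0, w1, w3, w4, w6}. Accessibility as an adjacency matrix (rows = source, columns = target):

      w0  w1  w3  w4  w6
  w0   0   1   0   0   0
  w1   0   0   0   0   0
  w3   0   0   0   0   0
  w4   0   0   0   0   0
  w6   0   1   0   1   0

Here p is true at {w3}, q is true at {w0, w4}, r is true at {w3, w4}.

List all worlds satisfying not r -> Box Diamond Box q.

w0: not r is T, Box Diamond Box q is F. ✗
w1: not r is T, Box Diamond Box q is T. ✓
w3: not r is F, Box Diamond Box q is T. ✓
w4: not r is F, Box Diamond Box q is T. ✓
w6: not r is T, Box Diamond Box q is F. ✗

{w1, w3, w4}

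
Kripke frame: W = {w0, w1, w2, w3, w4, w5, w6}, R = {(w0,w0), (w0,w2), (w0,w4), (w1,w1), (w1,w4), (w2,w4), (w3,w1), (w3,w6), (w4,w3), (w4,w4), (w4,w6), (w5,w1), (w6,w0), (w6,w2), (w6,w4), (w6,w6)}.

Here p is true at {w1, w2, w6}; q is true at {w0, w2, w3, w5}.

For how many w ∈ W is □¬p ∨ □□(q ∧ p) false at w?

6

w0: □¬p is F, □□(q ∧ p) is F. ✗
w1: □¬p is F, □□(q ∧ p) is F. ✗
w2: □¬p is T, □□(q ∧ p) is F. ✓
w3: □¬p is F, □□(q ∧ p) is F. ✗
w4: □¬p is F, □□(q ∧ p) is F. ✗
w5: □¬p is F, □□(q ∧ p) is F. ✗
w6: □¬p is F, □□(q ∧ p) is F. ✗
Satisfying worlds: {w2}.
So □¬p ∨ □□(q ∧ p) fails at the other 6 worlds.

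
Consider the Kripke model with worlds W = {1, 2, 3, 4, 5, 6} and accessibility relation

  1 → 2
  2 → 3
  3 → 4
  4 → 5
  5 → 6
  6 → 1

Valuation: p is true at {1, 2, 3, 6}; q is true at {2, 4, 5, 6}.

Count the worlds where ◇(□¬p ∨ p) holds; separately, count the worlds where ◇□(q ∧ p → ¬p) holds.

5 and 4

For ◇(□¬p ∨ p):
1: successors {2}; □¬p ∨ p there: 2:T. ✓
2: successors {3}; □¬p ∨ p there: 3:T. ✓
3: successors {4}; □¬p ∨ p there: 4:T. ✓
4: successors {5}; □¬p ∨ p there: 5:F. ✗
5: successors {6}; □¬p ∨ p there: 6:T. ✓
6: successors {1}; □¬p ∨ p there: 1:T. ✓
— 5 worlds.
For ◇□(q ∧ p → ¬p):
1: successors {2}; □(q ∧ p → ¬p) there: 2:T. ✓
2: successors {3}; □(q ∧ p → ¬p) there: 3:T. ✓
3: successors {4}; □(q ∧ p → ¬p) there: 4:T. ✓
4: successors {5}; □(q ∧ p → ¬p) there: 5:F. ✗
5: successors {6}; □(q ∧ p → ¬p) there: 6:T. ✓
6: successors {1}; □(q ∧ p → ¬p) there: 1:F. ✗
— 4 worlds.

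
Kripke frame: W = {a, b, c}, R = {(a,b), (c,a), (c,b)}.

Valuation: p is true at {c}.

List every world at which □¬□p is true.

{b}

a: successors {b}; ¬□p there: b:F. ✗
b: no successors, so □¬□p holds vacuously. ✓
c: successors {a, b}; ¬□p there: a:T, b:F. ✗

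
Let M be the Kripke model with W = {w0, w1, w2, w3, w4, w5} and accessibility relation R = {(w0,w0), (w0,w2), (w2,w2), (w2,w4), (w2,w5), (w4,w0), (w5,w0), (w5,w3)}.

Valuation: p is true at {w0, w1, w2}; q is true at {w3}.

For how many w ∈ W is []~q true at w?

5

w0: successors {w0, w2}; ~q there: w0:T, w2:T. ✓
w1: no successors, so []~q holds vacuously. ✓
w2: successors {w2, w4, w5}; ~q there: w2:T, w4:T, w5:T. ✓
w3: no successors, so []~q holds vacuously. ✓
w4: successors {w0}; ~q there: w0:T. ✓
w5: successors {w0, w3}; ~q there: w0:T, w3:F. ✗
Satisfying worlds: {w0, w1, w2, w3, w4}.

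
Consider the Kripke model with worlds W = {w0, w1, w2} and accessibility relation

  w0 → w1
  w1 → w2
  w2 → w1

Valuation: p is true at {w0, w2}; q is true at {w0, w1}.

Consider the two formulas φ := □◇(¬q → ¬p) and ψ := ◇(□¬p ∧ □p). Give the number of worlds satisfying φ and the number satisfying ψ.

For □◇(¬q → ¬p):
w0: successors {w1}; ◇(¬q → ¬p) there: w1:F. ✗
w1: successors {w2}; ◇(¬q → ¬p) there: w2:T. ✓
w2: successors {w1}; ◇(¬q → ¬p) there: w1:F. ✗
— 1 world.
For ◇(□¬p ∧ □p):
w0: successors {w1}; □¬p ∧ □p there: w1:F. ✗
w1: successors {w2}; □¬p ∧ □p there: w2:F. ✗
w2: successors {w1}; □¬p ∧ □p there: w1:F. ✗
— 0 worlds.

1 and 0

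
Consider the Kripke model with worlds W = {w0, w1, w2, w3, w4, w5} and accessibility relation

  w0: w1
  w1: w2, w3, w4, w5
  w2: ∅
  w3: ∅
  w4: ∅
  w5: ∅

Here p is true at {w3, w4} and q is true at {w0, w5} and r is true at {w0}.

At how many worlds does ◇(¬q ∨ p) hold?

w0: successors {w1}; ¬q ∨ p there: w1:T. ✓
w1: successors {w2, w3, w4, w5}; ¬q ∨ p there: w2:T, w3:T, w4:T, w5:F. ✓
w2: no successors, so ◇(¬q ∨ p) fails. ✗
w3: no successors, so ◇(¬q ∨ p) fails. ✗
w4: no successors, so ◇(¬q ∨ p) fails. ✗
w5: no successors, so ◇(¬q ∨ p) fails. ✗
Satisfying worlds: {w0, w1}.

2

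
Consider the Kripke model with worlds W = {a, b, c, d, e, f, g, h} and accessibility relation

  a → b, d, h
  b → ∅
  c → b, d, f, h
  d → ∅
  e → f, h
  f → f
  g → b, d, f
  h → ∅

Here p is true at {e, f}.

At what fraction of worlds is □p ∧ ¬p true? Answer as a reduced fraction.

3/8

a: □p is F, ¬p is T. ✗
b: □p is T, ¬p is T. ✓
c: □p is F, ¬p is T. ✗
d: □p is T, ¬p is T. ✓
e: □p is F, ¬p is F. ✗
f: □p is T, ¬p is F. ✗
g: □p is F, ¬p is T. ✗
h: □p is T, ¬p is T. ✓
That's 3 of 8 worlds, so 3/8.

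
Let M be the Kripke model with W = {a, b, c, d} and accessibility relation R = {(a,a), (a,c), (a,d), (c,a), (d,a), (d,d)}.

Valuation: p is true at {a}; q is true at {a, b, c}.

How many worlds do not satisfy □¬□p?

1

a: successors {a, c, d}; ¬□p there: a:T, c:F, d:T. ✗
b: no successors, so □¬□p holds vacuously. ✓
c: successors {a}; ¬□p there: a:T. ✓
d: successors {a, d}; ¬□p there: a:T, d:T. ✓
Satisfying worlds: {b, c, d}.
So □¬□p fails at the other 1 world.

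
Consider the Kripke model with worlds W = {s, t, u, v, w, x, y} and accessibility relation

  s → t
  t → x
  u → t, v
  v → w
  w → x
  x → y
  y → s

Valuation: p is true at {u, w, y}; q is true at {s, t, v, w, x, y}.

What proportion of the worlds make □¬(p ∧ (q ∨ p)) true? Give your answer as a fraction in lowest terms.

5/7

s: successors {t}; ¬(p ∧ (q ∨ p)) there: t:T. ✓
t: successors {x}; ¬(p ∧ (q ∨ p)) there: x:T. ✓
u: successors {t, v}; ¬(p ∧ (q ∨ p)) there: t:T, v:T. ✓
v: successors {w}; ¬(p ∧ (q ∨ p)) there: w:F. ✗
w: successors {x}; ¬(p ∧ (q ∨ p)) there: x:T. ✓
x: successors {y}; ¬(p ∧ (q ∨ p)) there: y:F. ✗
y: successors {s}; ¬(p ∧ (q ∨ p)) there: s:T. ✓
That's 5 of 7 worlds, so 5/7.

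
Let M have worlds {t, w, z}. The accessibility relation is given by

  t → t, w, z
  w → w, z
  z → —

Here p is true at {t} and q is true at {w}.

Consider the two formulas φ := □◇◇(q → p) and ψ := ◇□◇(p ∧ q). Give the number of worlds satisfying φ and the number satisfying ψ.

1 and 2

For □◇◇(q → p):
t: successors {t, w, z}; ◇◇(q → p) there: t:T, w:T, z:F. ✗
w: successors {w, z}; ◇◇(q → p) there: w:T, z:F. ✗
z: no successors, so □◇◇(q → p) holds vacuously. ✓
— 1 world.
For ◇□◇(p ∧ q):
t: successors {t, w, z}; □◇(p ∧ q) there: t:F, w:F, z:T. ✓
w: successors {w, z}; □◇(p ∧ q) there: w:F, z:T. ✓
z: no successors, so ◇□◇(p ∧ q) fails. ✗
— 2 worlds.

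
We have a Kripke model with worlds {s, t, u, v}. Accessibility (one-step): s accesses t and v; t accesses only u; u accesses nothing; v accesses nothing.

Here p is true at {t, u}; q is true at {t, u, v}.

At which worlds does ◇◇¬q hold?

∅

s: successors {t, v}; ◇¬q there: t:F, v:F. ✗
t: successors {u}; ◇¬q there: u:F. ✗
u: no successors, so ◇◇¬q fails. ✗
v: no successors, so ◇◇¬q fails. ✗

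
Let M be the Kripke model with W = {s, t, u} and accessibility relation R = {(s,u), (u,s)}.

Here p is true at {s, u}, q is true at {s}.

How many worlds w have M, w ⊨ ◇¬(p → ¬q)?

s: successors {u}; ¬(p → ¬q) there: u:F. ✗
t: no successors, so ◇¬(p → ¬q) fails. ✗
u: successors {s}; ¬(p → ¬q) there: s:T. ✓
Satisfying worlds: {u}.

1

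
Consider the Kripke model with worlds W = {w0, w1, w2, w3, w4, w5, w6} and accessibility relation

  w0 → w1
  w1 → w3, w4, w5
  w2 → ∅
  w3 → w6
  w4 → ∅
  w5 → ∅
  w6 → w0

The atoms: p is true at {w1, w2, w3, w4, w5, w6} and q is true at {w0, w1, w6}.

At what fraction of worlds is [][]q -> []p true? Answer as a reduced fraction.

w0: [][]q is F, []p is T. ✓
w1: [][]q is T, []p is T. ✓
w2: [][]q is T, []p is T. ✓
w3: [][]q is T, []p is T. ✓
w4: [][]q is T, []p is T. ✓
w5: [][]q is T, []p is T. ✓
w6: [][]q is T, []p is F. ✗
That's 6 of 7 worlds, so 6/7.

6/7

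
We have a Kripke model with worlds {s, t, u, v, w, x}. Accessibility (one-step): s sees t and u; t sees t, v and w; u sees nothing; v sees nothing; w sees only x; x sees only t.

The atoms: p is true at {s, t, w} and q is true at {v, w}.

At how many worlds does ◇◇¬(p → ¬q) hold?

3

s: successors {t, u}; ◇¬(p → ¬q) there: t:T, u:F. ✓
t: successors {t, v, w}; ◇¬(p → ¬q) there: t:T, v:F, w:F. ✓
u: no successors, so ◇◇¬(p → ¬q) fails. ✗
v: no successors, so ◇◇¬(p → ¬q) fails. ✗
w: successors {x}; ◇¬(p → ¬q) there: x:F. ✗
x: successors {t}; ◇¬(p → ¬q) there: t:T. ✓
Satisfying worlds: {s, t, x}.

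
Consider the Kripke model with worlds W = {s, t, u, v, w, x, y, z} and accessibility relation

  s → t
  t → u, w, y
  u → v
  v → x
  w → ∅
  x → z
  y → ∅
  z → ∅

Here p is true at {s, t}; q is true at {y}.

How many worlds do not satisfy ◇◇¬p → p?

2

s: ◇◇¬p is T, p is T. ✓
t: ◇◇¬p is T, p is T. ✓
u: ◇◇¬p is T, p is F. ✗
v: ◇◇¬p is T, p is F. ✗
w: ◇◇¬p is F, p is F. ✓
x: ◇◇¬p is F, p is F. ✓
y: ◇◇¬p is F, p is F. ✓
z: ◇◇¬p is F, p is F. ✓
Satisfying worlds: {s, t, w, x, y, z}.
So ◇◇¬p → p fails at the other 2 worlds.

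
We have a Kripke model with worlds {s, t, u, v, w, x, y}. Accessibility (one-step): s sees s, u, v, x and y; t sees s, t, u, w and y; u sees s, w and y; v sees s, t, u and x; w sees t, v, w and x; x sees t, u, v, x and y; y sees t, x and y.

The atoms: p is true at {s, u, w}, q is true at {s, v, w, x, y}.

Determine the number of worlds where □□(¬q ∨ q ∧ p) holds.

s: successors {s, u, v, x, y}; □(¬q ∨ q ∧ p) there: s:F, u:F, v:F, x:F, y:F. ✗
t: successors {s, t, u, w, y}; □(¬q ∨ q ∧ p) there: s:F, t:F, u:F, w:F, y:F. ✗
u: successors {s, w, y}; □(¬q ∨ q ∧ p) there: s:F, w:F, y:F. ✗
v: successors {s, t, u, x}; □(¬q ∨ q ∧ p) there: s:F, t:F, u:F, x:F. ✗
w: successors {t, v, w, x}; □(¬q ∨ q ∧ p) there: t:F, v:F, w:F, x:F. ✗
x: successors {t, u, v, x, y}; □(¬q ∨ q ∧ p) there: t:F, u:F, v:F, x:F, y:F. ✗
y: successors {t, x, y}; □(¬q ∨ q ∧ p) there: t:F, x:F, y:F. ✗
Satisfying worlds: ∅.

0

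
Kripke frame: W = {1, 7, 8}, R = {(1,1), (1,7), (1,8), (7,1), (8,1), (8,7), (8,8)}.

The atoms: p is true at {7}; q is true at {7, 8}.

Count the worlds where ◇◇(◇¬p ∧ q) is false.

1: successors {1, 7, 8}; ◇(◇¬p ∧ q) there: 1:T, 7:F, 8:T. ✓
7: successors {1}; ◇(◇¬p ∧ q) there: 1:T. ✓
8: successors {1, 7, 8}; ◇(◇¬p ∧ q) there: 1:T, 7:F, 8:T. ✓
Satisfying worlds: {1, 7, 8}.
So ◇◇(◇¬p ∧ q) fails at the other 0 worlds.

0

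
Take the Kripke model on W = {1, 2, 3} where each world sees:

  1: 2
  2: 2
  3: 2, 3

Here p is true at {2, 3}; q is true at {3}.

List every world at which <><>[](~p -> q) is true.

1: successors {2}; <>[](~p -> q) there: 2:T. ✓
2: successors {2}; <>[](~p -> q) there: 2:T. ✓
3: successors {2, 3}; <>[](~p -> q) there: 2:T, 3:T. ✓

{1, 2, 3}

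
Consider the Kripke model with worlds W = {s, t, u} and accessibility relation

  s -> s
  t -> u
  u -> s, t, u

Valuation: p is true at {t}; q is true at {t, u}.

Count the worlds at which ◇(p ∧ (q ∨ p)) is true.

s: successors {s}; p ∧ (q ∨ p) there: s:F. ✗
t: successors {u}; p ∧ (q ∨ p) there: u:F. ✗
u: successors {s, t, u}; p ∧ (q ∨ p) there: s:F, t:T, u:F. ✓
Satisfying worlds: {u}.

1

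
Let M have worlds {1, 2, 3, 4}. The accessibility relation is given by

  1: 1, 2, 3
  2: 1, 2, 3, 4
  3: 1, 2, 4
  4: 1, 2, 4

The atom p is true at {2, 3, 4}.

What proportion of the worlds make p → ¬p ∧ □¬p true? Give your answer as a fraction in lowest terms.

1/4

1: p is F, ¬p ∧ □¬p is F. ✓
2: p is T, ¬p ∧ □¬p is F. ✗
3: p is T, ¬p ∧ □¬p is F. ✗
4: p is T, ¬p ∧ □¬p is F. ✗
That's 1 of 4 worlds, so 1/4.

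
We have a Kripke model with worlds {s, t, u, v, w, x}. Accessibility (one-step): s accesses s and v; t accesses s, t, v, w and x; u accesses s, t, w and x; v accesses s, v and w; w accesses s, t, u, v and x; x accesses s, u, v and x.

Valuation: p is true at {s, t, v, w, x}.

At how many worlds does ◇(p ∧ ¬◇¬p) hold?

6

s: successors {s, v}; p ∧ ¬◇¬p there: s:T, v:T. ✓
t: successors {s, t, v, w, x}; p ∧ ¬◇¬p there: s:T, t:T, v:T, w:F, x:F. ✓
u: successors {s, t, w, x}; p ∧ ¬◇¬p there: s:T, t:T, w:F, x:F. ✓
v: successors {s, v, w}; p ∧ ¬◇¬p there: s:T, v:T, w:F. ✓
w: successors {s, t, u, v, x}; p ∧ ¬◇¬p there: s:T, t:T, u:F, v:T, x:F. ✓
x: successors {s, u, v, x}; p ∧ ¬◇¬p there: s:T, u:F, v:T, x:F. ✓
Satisfying worlds: {s, t, u, v, w, x}.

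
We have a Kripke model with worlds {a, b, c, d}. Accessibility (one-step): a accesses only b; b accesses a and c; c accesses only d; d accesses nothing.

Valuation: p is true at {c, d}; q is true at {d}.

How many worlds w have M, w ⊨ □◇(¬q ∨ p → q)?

1

a: successors {b}; ◇(¬q ∨ p → q) there: b:F. ✗
b: successors {a, c}; ◇(¬q ∨ p → q) there: a:F, c:T. ✗
c: successors {d}; ◇(¬q ∨ p → q) there: d:F. ✗
d: no successors, so □◇(¬q ∨ p → q) holds vacuously. ✓
Satisfying worlds: {d}.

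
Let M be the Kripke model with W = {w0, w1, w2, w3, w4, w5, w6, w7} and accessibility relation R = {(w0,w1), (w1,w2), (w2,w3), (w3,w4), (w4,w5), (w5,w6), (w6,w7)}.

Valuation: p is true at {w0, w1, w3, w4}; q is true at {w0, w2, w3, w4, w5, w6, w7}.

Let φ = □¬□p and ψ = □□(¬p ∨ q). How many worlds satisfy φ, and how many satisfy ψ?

5 and 8

For □¬□p:
w0: successors {w1}; ¬□p there: w1:T. ✓
w1: successors {w2}; ¬□p there: w2:F. ✗
w2: successors {w3}; ¬□p there: w3:F. ✗
w3: successors {w4}; ¬□p there: w4:T. ✓
w4: successors {w5}; ¬□p there: w5:T. ✓
w5: successors {w6}; ¬□p there: w6:T. ✓
w6: successors {w7}; ¬□p there: w7:F. ✗
w7: no successors, so □¬□p holds vacuously. ✓
— 5 worlds.
For □□(¬p ∨ q):
w0: successors {w1}; □(¬p ∨ q) there: w1:T. ✓
w1: successors {w2}; □(¬p ∨ q) there: w2:T. ✓
w2: successors {w3}; □(¬p ∨ q) there: w3:T. ✓
w3: successors {w4}; □(¬p ∨ q) there: w4:T. ✓
w4: successors {w5}; □(¬p ∨ q) there: w5:T. ✓
w5: successors {w6}; □(¬p ∨ q) there: w6:T. ✓
w6: successors {w7}; □(¬p ∨ q) there: w7:T. ✓
w7: no successors, so □□(¬p ∨ q) holds vacuously. ✓
— 8 worlds.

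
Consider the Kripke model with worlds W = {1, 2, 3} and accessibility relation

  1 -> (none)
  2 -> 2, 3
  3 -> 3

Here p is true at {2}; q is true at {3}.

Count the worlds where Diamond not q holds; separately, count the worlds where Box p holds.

For Diamond not q:
1: no successors, so Diamond not q fails. ✗
2: successors {2, 3}; not q there: 2:T, 3:F. ✓
3: successors {3}; not q there: 3:F. ✗
— 1 world.
For Box p:
1: no successors, so Box p holds vacuously. ✓
2: successors {2, 3}; p there: 2:T, 3:F. ✗
3: successors {3}; p there: 3:F. ✗
— 1 world.

1 and 1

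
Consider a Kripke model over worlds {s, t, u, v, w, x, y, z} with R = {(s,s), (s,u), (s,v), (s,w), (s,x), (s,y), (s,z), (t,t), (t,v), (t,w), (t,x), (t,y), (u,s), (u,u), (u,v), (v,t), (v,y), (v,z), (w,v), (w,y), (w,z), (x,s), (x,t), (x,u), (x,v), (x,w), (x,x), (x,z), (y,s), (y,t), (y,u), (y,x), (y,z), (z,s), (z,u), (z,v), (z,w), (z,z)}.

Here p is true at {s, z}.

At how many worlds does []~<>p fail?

8

s: successors {s, u, v, w, x, y, z}; ~<>p there: s:F, u:F, v:F, w:F, x:F, y:F, z:F. ✗
t: successors {t, v, w, x, y}; ~<>p there: t:T, v:F, w:F, x:F, y:F. ✗
u: successors {s, u, v}; ~<>p there: s:F, u:F, v:F. ✗
v: successors {t, y, z}; ~<>p there: t:T, y:F, z:F. ✗
w: successors {v, y, z}; ~<>p there: v:F, y:F, z:F. ✗
x: successors {s, t, u, v, w, x, z}; ~<>p there: s:F, t:T, u:F, v:F, w:F, x:F, z:F. ✗
y: successors {s, t, u, x, z}; ~<>p there: s:F, t:T, u:F, x:F, z:F. ✗
z: successors {s, u, v, w, z}; ~<>p there: s:F, u:F, v:F, w:F, z:F. ✗
Satisfying worlds: ∅.
So []~<>p fails at the other 8 worlds.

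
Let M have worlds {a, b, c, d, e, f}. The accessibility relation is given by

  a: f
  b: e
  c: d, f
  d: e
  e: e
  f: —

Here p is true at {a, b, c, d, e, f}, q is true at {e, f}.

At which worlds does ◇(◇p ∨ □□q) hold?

{a, b, c, d, e}

a: successors {f}; ◇p ∨ □□q there: f:T. ✓
b: successors {e}; ◇p ∨ □□q there: e:T. ✓
c: successors {d, f}; ◇p ∨ □□q there: d:T, f:T. ✓
d: successors {e}; ◇p ∨ □□q there: e:T. ✓
e: successors {e}; ◇p ∨ □□q there: e:T. ✓
f: no successors, so ◇(◇p ∨ □□q) fails. ✗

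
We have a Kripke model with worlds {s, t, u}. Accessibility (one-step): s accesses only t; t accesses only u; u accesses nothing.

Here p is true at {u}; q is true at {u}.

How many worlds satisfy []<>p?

2

s: successors {t}; <>p there: t:T. ✓
t: successors {u}; <>p there: u:F. ✗
u: no successors, so []<>p holds vacuously. ✓
Satisfying worlds: {s, u}.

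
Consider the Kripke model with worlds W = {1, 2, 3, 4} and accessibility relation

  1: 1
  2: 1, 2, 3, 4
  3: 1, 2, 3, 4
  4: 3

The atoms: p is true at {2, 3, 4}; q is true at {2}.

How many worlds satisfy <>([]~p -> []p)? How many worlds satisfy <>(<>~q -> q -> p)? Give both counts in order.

For <>([]~p -> []p):
1: successors {1}; []~p -> []p there: 1:F. ✗
2: successors {1, 2, 3, 4}; []~p -> []p there: 1:F, 2:T, 3:T, 4:T. ✓
3: successors {1, 2, 3, 4}; []~p -> []p there: 1:F, 2:T, 3:T, 4:T. ✓
4: successors {3}; []~p -> []p there: 3:T. ✓
— 3 worlds.
For <>(<>~q -> q -> p):
1: successors {1}; <>~q -> q -> p there: 1:T. ✓
2: successors {1, 2, 3, 4}; <>~q -> q -> p there: 1:T, 2:T, 3:T, 4:T. ✓
3: successors {1, 2, 3, 4}; <>~q -> q -> p there: 1:T, 2:T, 3:T, 4:T. ✓
4: successors {3}; <>~q -> q -> p there: 3:T. ✓
— 4 worlds.

3 and 4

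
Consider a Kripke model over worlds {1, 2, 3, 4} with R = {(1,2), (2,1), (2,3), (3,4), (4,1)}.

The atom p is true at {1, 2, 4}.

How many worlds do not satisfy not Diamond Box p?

1: Diamond Box p is F. ✓
2: Diamond Box p is T. ✗
3: Diamond Box p is T. ✗
4: Diamond Box p is T. ✗
Satisfying worlds: {1}.
So not Diamond Box p fails at the other 3 worlds.

3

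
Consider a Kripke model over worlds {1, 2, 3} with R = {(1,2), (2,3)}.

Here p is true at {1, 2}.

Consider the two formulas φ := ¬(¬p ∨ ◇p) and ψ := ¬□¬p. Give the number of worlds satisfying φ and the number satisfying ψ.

For ¬(¬p ∨ ◇p):
1: ¬p ∨ ◇p is T. ✗
2: ¬p ∨ ◇p is F. ✓
3: ¬p ∨ ◇p is T. ✗
— 1 world.
For ¬□¬p:
1: □¬p is F. ✓
2: □¬p is T. ✗
3: □¬p is T. ✗
— 1 world.

1 and 1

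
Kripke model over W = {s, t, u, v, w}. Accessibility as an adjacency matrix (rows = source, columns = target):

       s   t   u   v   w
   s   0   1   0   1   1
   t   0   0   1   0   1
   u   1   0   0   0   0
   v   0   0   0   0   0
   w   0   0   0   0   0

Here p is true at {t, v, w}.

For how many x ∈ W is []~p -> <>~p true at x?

s: []~p is F, <>~p is F. ✓
t: []~p is F, <>~p is T. ✓
u: []~p is T, <>~p is T. ✓
v: []~p is T, <>~p is F. ✗
w: []~p is T, <>~p is F. ✗
Satisfying worlds: {s, t, u}.

3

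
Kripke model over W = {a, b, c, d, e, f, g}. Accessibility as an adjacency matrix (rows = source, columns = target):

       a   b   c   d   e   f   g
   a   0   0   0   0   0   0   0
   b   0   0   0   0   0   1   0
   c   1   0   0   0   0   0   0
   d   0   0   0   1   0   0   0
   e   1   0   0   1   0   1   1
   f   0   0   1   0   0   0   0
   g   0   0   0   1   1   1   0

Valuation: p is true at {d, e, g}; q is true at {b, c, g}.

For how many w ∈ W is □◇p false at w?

a: no successors, so □◇p holds vacuously. ✓
b: successors {f}; ◇p there: f:F. ✗
c: successors {a}; ◇p there: a:F. ✗
d: successors {d}; ◇p there: d:T. ✓
e: successors {a, d, f, g}; ◇p there: a:F, d:T, f:F, g:T. ✗
f: successors {c}; ◇p there: c:F. ✗
g: successors {d, e, f}; ◇p there: d:T, e:T, f:F. ✗
Satisfying worlds: {a, d}.
So □◇p fails at the other 5 worlds.

5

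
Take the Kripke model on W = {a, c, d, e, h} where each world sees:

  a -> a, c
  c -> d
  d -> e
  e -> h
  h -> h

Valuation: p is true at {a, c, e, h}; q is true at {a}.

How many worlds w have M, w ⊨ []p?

4

a: successors {a, c}; p there: a:T, c:T. ✓
c: successors {d}; p there: d:F. ✗
d: successors {e}; p there: e:T. ✓
e: successors {h}; p there: h:T. ✓
h: successors {h}; p there: h:T. ✓
Satisfying worlds: {a, d, e, h}.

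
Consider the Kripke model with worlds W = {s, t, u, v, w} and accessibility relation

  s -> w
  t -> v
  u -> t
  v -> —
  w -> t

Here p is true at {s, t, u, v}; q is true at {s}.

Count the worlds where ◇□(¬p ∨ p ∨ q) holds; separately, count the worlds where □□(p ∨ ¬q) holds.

4 and 5

For ◇□(¬p ∨ p ∨ q):
s: successors {w}; □(¬p ∨ p ∨ q) there: w:T. ✓
t: successors {v}; □(¬p ∨ p ∨ q) there: v:T. ✓
u: successors {t}; □(¬p ∨ p ∨ q) there: t:T. ✓
v: no successors, so ◇□(¬p ∨ p ∨ q) fails. ✗
w: successors {t}; □(¬p ∨ p ∨ q) there: t:T. ✓
— 4 worlds.
For □□(p ∨ ¬q):
s: successors {w}; □(p ∨ ¬q) there: w:T. ✓
t: successors {v}; □(p ∨ ¬q) there: v:T. ✓
u: successors {t}; □(p ∨ ¬q) there: t:T. ✓
v: no successors, so □□(p ∨ ¬q) holds vacuously. ✓
w: successors {t}; □(p ∨ ¬q) there: t:T. ✓
— 5 worlds.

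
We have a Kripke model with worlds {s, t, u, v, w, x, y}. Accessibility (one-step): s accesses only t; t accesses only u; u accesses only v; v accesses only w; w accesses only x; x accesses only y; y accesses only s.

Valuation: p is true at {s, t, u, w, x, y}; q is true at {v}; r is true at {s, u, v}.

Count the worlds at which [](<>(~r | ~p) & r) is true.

s: successors {t}; <>(~r | ~p) & r there: t:F. ✗
t: successors {u}; <>(~r | ~p) & r there: u:T. ✓
u: successors {v}; <>(~r | ~p) & r there: v:T. ✓
v: successors {w}; <>(~r | ~p) & r there: w:F. ✗
w: successors {x}; <>(~r | ~p) & r there: x:F. ✗
x: successors {y}; <>(~r | ~p) & r there: y:F. ✗
y: successors {s}; <>(~r | ~p) & r there: s:T. ✓
Satisfying worlds: {t, u, y}.

3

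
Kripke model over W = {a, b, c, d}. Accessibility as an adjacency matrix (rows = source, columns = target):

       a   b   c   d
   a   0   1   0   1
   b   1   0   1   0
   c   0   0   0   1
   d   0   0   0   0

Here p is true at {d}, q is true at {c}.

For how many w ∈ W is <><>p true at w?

a: successors {b, d}; <>p there: b:F, d:F. ✗
b: successors {a, c}; <>p there: a:T, c:T. ✓
c: successors {d}; <>p there: d:F. ✗
d: no successors, so <><>p fails. ✗
Satisfying worlds: {b}.

1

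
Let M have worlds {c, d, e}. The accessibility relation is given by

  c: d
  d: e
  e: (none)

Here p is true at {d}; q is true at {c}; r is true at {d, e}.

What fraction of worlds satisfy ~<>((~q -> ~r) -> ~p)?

1/3

c: <>((~q -> ~r) -> ~p) is T. ✗
d: <>((~q -> ~r) -> ~p) is T. ✗
e: <>((~q -> ~r) -> ~p) is F. ✓
That's 1 of 3 worlds, so 1/3.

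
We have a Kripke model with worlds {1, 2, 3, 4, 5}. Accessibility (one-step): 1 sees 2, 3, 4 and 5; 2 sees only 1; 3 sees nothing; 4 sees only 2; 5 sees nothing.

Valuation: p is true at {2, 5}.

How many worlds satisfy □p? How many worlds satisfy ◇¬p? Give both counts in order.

For □p:
1: successors {2, 3, 4, 5}; p there: 2:T, 3:F, 4:F, 5:T. ✗
2: successors {1}; p there: 1:F. ✗
3: no successors, so □p holds vacuously. ✓
4: successors {2}; p there: 2:T. ✓
5: no successors, so □p holds vacuously. ✓
— 3 worlds.
For ◇¬p:
1: successors {2, 3, 4, 5}; ¬p there: 2:F, 3:T, 4:T, 5:F. ✓
2: successors {1}; ¬p there: 1:T. ✓
3: no successors, so ◇¬p fails. ✗
4: successors {2}; ¬p there: 2:F. ✗
5: no successors, so ◇¬p fails. ✗
— 2 worlds.

3 and 2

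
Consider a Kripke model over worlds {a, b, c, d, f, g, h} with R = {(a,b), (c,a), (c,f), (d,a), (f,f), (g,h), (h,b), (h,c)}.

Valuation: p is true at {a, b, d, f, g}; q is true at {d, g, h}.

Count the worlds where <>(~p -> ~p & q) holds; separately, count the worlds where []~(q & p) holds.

For <>(~p -> ~p & q):
a: successors {b}; ~p -> ~p & q there: b:T. ✓
b: no successors, so <>(~p -> ~p & q) fails. ✗
c: successors {a, f}; ~p -> ~p & q there: a:T, f:T. ✓
d: successors {a}; ~p -> ~p & q there: a:T. ✓
f: successors {f}; ~p -> ~p & q there: f:T. ✓
g: successors {h}; ~p -> ~p & q there: h:T. ✓
h: successors {b, c}; ~p -> ~p & q there: b:T, c:F. ✓
— 6 worlds.
For []~(q & p):
a: successors {b}; ~(q & p) there: b:T. ✓
b: no successors, so []~(q & p) holds vacuously. ✓
c: successors {a, f}; ~(q & p) there: a:T, f:T. ✓
d: successors {a}; ~(q & p) there: a:T. ✓
f: successors {f}; ~(q & p) there: f:T. ✓
g: successors {h}; ~(q & p) there: h:T. ✓
h: successors {b, c}; ~(q & p) there: b:T, c:T. ✓
— 7 worlds.

6 and 7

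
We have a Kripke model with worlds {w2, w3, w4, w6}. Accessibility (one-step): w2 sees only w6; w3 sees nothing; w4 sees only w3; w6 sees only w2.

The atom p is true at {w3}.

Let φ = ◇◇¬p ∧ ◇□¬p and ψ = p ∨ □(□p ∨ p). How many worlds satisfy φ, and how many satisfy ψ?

2 and 2

For ◇◇¬p ∧ ◇□¬p:
w2: ◇◇¬p is T, ◇□¬p is T. ✓
w3: ◇◇¬p is F, ◇□¬p is F. ✗
w4: ◇◇¬p is F, ◇□¬p is T. ✗
w6: ◇◇¬p is T, ◇□¬p is T. ✓
— 2 worlds.
For p ∨ □(□p ∨ p):
w2: p is F, □(□p ∨ p) is F. ✗
w3: p is T, □(□p ∨ p) is T. ✓
w4: p is F, □(□p ∨ p) is T. ✓
w6: p is F, □(□p ∨ p) is F. ✗
— 2 worlds.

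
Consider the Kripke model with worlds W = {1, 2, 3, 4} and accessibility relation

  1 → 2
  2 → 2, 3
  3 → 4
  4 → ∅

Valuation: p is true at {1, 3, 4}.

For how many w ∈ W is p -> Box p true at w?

3

1: p is T, Box p is F. ✗
2: p is F, Box p is F. ✓
3: p is T, Box p is T. ✓
4: p is T, Box p is T. ✓
Satisfying worlds: {2, 3, 4}.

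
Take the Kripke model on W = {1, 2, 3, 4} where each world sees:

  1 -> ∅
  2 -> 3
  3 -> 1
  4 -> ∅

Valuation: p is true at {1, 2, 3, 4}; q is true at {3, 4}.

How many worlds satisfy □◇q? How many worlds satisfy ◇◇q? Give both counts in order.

2 and 0

For □◇q:
1: no successors, so □◇q holds vacuously. ✓
2: successors {3}; ◇q there: 3:F. ✗
3: successors {1}; ◇q there: 1:F. ✗
4: no successors, so □◇q holds vacuously. ✓
— 2 worlds.
For ◇◇q:
1: no successors, so ◇◇q fails. ✗
2: successors {3}; ◇q there: 3:F. ✗
3: successors {1}; ◇q there: 1:F. ✗
4: no successors, so ◇◇q fails. ✗
— 0 worlds.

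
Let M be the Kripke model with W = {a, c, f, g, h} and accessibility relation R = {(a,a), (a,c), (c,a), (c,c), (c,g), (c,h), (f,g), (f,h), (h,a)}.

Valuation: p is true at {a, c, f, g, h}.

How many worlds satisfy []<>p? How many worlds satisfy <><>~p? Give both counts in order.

For []<>p:
a: successors {a, c}; <>p there: a:T, c:T. ✓
c: successors {a, c, g, h}; <>p there: a:T, c:T, g:F, h:T. ✗
f: successors {g, h}; <>p there: g:F, h:T. ✗
g: no successors, so []<>p holds vacuously. ✓
h: successors {a}; <>p there: a:T. ✓
— 3 worlds.
For <><>~p:
a: successors {a, c}; <>~p there: a:F, c:F. ✗
c: successors {a, c, g, h}; <>~p there: a:F, c:F, g:F, h:F. ✗
f: successors {g, h}; <>~p there: g:F, h:F. ✗
g: no successors, so <><>~p fails. ✗
h: successors {a}; <>~p there: a:F. ✗
— 0 worlds.

3 and 0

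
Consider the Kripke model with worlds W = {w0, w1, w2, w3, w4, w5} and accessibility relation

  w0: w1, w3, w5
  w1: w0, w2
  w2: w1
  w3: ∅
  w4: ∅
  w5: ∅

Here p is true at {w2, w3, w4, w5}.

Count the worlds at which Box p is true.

w0: successors {w1, w3, w5}; p there: w1:F, w3:T, w5:T. ✗
w1: successors {w0, w2}; p there: w0:F, w2:T. ✗
w2: successors {w1}; p there: w1:F. ✗
w3: no successors, so Box p holds vacuously. ✓
w4: no successors, so Box p holds vacuously. ✓
w5: no successors, so Box p holds vacuously. ✓
Satisfying worlds: {w3, w4, w5}.

3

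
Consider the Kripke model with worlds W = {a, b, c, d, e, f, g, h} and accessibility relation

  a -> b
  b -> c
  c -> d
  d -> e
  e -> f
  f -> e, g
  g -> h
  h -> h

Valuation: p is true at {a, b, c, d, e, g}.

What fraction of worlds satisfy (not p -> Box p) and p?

3/4

a: not p -> Box p is T, p is T. ✓
b: not p -> Box p is T, p is T. ✓
c: not p -> Box p is T, p is T. ✓
d: not p -> Box p is T, p is T. ✓
e: not p -> Box p is T, p is T. ✓
f: not p -> Box p is T, p is F. ✗
g: not p -> Box p is T, p is T. ✓
h: not p -> Box p is F, p is F. ✗
That's 6 of 8 worlds, so 6/8 = 3/4.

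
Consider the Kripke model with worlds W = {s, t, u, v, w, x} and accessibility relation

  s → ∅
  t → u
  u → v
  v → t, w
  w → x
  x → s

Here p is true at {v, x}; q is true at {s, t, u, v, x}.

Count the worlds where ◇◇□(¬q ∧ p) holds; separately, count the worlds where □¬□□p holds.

1 and 3

For ◇◇□(¬q ∧ p):
s: no successors, so ◇◇□(¬q ∧ p) fails. ✗
t: successors {u}; ◇□(¬q ∧ p) there: u:F. ✗
u: successors {v}; ◇□(¬q ∧ p) there: v:F. ✗
v: successors {t, w}; ◇□(¬q ∧ p) there: t:F, w:F. ✗
w: successors {x}; ◇□(¬q ∧ p) there: x:T. ✓
x: successors {s}; ◇□(¬q ∧ p) there: s:F. ✗
— 1 world.
For □¬□□p:
s: no successors, so □¬□□p holds vacuously. ✓
t: successors {u}; ¬□□p there: u:T. ✓
u: successors {v}; ¬□□p there: v:T. ✓
v: successors {t, w}; ¬□□p there: t:F, w:T. ✗
w: successors {x}; ¬□□p there: x:F. ✗
x: successors {s}; ¬□□p there: s:F. ✗
— 3 worlds.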